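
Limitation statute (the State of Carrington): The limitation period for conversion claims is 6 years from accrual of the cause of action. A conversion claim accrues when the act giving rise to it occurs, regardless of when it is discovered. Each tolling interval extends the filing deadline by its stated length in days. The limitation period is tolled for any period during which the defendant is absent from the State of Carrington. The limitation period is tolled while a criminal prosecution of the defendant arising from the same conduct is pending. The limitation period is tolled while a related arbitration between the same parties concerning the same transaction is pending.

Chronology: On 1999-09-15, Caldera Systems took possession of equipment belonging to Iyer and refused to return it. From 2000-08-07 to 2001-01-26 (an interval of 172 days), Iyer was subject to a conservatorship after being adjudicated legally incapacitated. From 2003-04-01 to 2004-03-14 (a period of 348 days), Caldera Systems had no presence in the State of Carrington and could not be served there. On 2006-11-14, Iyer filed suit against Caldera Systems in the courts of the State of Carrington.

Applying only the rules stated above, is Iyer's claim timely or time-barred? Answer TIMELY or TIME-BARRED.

TIME-BARRED

The claim accrued on 1999-09-15, when the wrongful act occurred.
6 years from 1999-09-15 is 2005-09-15.
The defendant's absence from the jurisdiction from 2003-04-01 to 2004-03-14 tolled the period for 348 days, extending the deadline to 2006-08-29.
No stated provision tolls the period for the plaintiff's incapacity, so the interval from 2000-08-07 to 2001-01-26 has no effect on the deadline.
Iyer filed on 2006-11-14, after the 2006-08-29 deadline, so the action is time-barred.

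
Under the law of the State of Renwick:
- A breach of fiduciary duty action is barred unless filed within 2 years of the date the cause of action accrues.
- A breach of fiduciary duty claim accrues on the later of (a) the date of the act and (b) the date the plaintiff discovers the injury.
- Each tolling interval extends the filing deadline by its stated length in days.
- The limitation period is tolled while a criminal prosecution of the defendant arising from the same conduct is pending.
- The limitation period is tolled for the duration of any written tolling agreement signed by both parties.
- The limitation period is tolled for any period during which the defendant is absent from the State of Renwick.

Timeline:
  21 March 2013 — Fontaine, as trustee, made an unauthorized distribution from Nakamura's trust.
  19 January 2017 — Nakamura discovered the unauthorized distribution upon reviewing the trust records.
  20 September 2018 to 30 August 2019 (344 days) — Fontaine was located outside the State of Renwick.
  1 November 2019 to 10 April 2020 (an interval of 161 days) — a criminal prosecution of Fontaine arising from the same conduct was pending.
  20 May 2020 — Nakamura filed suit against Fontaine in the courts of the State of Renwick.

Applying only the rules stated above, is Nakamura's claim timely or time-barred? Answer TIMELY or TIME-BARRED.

TIMELY

The claim accrued on 19 January 2017 — the later of the 21 March 2013 act and the 19 January 2017 discovery.
Adding the 2 years base period to 19 January 2017 gives a deadline of 19 January 2019, before any tolling.
The defendant's absence from the jurisdiction from 20 September 2018 to 30 August 2019 tolled the period for 344 days, extending the deadline to 29 December 2019.
Because the pending criminal prosecution ran from 1 November 2019 to 10 April 2020, the deadline is extended by 161 days to 7 June 2020.
The 20 May 2020 filing precedes the 7 June 2020 deadline; the claim is timely.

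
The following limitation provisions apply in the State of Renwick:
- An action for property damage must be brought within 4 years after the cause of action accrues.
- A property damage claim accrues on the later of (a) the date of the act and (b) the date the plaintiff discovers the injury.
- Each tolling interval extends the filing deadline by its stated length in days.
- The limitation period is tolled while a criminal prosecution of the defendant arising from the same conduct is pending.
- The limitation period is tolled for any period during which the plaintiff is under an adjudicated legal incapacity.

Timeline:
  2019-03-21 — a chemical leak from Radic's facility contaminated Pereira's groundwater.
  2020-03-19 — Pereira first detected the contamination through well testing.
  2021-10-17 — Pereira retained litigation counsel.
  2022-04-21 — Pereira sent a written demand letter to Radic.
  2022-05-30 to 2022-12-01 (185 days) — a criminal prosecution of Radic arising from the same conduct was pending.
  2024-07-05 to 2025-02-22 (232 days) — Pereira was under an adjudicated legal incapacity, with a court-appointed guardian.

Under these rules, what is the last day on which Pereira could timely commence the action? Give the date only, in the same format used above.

Taking the later of the act (2019-03-21) and discovery (2020-03-19), the claim accrued on 2020-03-19.
Adding the 4 years base period to 2020-03-19 gives a deadline of 2024-03-19, before any tolling.
The period was tolled for 185 days by the pending criminal prosecution (2022-05-30 to 2022-12-01), pushing the deadline to 2024-09-20.
The plaintiff's legal incapacity from 2024-07-05 to 2025-02-22 tolled the period for 232 days, extending the deadline to 2025-05-10.
None of the other events listed affects the running of the period under the stated rules.

2025-05-10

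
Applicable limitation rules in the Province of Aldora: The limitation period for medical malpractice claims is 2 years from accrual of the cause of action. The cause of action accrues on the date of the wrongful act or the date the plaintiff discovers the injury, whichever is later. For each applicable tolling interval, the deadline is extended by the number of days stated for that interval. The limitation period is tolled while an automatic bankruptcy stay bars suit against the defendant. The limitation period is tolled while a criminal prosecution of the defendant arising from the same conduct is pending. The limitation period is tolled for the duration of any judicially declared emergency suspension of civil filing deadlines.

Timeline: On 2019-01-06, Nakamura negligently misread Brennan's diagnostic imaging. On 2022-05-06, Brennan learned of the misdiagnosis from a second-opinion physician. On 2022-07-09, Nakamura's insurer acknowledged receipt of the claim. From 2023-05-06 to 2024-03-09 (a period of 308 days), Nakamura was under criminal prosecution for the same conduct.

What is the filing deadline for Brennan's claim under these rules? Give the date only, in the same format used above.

Because discovery on 2022-05-06 post-dates the 2019-01-06 act, accrual under the later-of rule falls on 2022-05-06.
The untolled deadline — 2 years after 2022-05-06 — is 2024-05-06.
The period was tolled for 308 days by the pending criminal prosecution (2023-05-06 to 2024-03-09), pushing the deadline to 2025-03-10.
Nothing else in the chronology tolls or restarts the period.

2025-03-10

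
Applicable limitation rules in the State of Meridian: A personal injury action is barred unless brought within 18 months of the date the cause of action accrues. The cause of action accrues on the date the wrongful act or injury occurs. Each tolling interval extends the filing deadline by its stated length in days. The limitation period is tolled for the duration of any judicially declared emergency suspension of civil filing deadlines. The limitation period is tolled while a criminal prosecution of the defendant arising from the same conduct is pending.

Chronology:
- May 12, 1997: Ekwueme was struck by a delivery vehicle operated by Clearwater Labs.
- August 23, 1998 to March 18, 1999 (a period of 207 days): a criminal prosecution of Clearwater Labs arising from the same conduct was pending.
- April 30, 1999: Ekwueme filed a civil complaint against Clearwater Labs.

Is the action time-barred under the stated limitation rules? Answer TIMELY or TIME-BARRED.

The cause of action accrued on May 12, 1997, the date of the act.
18 months from May 12, 1997 is November 12, 1998.
Because the pending criminal prosecution ran from August 23, 1998 to March 18, 1999, the deadline is extended by 207 days to June 7, 1999.
Ekwueme filed on April 30, 1999, before the June 7, 1999 deadline, so the action is timely.

TIMELY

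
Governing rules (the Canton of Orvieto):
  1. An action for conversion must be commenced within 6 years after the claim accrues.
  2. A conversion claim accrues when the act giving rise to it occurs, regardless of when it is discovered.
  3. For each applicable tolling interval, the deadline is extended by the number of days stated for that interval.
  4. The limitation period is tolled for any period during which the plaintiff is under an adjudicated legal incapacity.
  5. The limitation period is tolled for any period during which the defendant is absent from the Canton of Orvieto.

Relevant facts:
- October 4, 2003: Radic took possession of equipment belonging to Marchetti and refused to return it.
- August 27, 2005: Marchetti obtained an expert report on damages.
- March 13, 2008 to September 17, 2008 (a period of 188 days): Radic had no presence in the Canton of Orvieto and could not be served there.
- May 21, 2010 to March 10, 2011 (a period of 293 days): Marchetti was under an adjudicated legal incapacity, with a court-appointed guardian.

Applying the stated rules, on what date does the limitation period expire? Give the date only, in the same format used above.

The claim accrued on October 4, 2003, when the wrongful act occurred.
The untolled deadline — 6 years after October 4, 2003 — is October 4, 2009.
The period was tolled for 188 days by the defendant's absence from the jurisdiction (March 13, 2008 to September 17, 2008), pushing the deadline to April 10, 2010.
The plaintiff's legal incapacity from May 21, 2010 to March 10, 2011 began after the period had already run on April 10, 2010, so it has no tolling effect.
None of the other events listed affects the running of the period under the stated rules.

April 10, 2010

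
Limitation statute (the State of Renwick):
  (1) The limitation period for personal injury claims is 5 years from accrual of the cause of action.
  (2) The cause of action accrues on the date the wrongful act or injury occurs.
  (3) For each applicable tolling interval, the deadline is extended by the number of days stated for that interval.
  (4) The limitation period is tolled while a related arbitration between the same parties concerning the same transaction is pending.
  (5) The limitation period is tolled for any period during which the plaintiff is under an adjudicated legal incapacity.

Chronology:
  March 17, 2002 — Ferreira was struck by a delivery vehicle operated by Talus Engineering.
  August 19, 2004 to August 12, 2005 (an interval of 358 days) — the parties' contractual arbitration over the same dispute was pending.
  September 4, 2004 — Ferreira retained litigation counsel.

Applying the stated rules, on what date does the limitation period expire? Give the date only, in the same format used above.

March 9, 2008

The cause of action accrued on March 17, 2002, the date of the act.
Adding the 5 years base period to March 17, 2002 gives a deadline of March 17, 2007, before any tolling.
The period was tolled for 358 days by the pending related arbitration (August 19, 2004 to August 12, 2005), pushing the deadline to March 9, 2008.
The other events in the timeline have no effect on the limitation period under the stated rules.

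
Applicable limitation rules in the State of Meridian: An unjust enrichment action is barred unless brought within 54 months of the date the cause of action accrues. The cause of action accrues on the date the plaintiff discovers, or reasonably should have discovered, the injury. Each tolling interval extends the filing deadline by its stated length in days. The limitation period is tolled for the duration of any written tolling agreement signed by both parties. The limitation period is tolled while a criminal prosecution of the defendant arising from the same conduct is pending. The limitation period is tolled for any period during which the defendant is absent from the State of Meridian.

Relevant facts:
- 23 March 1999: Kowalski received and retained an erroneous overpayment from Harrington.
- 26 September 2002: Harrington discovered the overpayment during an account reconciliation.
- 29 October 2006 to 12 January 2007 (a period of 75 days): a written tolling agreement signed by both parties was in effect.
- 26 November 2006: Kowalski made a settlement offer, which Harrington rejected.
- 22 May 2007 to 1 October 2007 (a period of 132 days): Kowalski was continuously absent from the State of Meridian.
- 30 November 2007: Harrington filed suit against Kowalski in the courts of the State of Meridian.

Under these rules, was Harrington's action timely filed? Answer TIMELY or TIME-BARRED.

Accrual is tied to discovery, so the period began on 26 September 2002 rather than on 23 March 1999 when the act occurred.
Adding the 54 months base period to 26 September 2002 gives a deadline of 26 March 2007, before any tolling.
The period was tolled for 75 days by the written tolling agreement (29 October 2006 to 12 January 2007), pushing the deadline to 9 June 2007.
The defendant's absence from the jurisdiction from 22 May 2007 to 1 October 2007 tolled the period for 132 days, extending the deadline to 19 October 2007.
None of the other events listed affects the running of the period under the stated rules.
Harrington filed on 30 November 2007, after the 19 October 2007 deadline, so the action is time-barred.

TIME-BARRED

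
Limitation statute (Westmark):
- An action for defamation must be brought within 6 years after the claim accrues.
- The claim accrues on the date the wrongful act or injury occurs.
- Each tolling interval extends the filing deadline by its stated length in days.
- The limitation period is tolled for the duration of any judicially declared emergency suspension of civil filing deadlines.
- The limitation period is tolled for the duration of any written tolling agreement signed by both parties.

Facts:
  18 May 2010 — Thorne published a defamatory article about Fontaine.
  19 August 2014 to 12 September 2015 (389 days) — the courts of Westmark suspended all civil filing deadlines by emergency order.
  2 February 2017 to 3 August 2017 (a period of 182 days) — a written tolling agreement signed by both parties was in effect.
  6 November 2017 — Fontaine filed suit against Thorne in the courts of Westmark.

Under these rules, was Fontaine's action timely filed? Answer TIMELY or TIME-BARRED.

TIMELY

The limitation period began to run on 18 May 2010.
The untolled deadline — 6 years after 18 May 2010 — is 18 May 2016.
Because the emergency suspension of filing deadlines ran from 19 August 2014 to 12 September 2015, the deadline is extended by 389 days to 11 June 2017.
Because the written tolling agreement ran from 2 February 2017 to 3 August 2017, the deadline is extended by 182 days to 10 December 2017.
The 6 November 2017 filing precedes the 10 December 2017 deadline; the claim is timely.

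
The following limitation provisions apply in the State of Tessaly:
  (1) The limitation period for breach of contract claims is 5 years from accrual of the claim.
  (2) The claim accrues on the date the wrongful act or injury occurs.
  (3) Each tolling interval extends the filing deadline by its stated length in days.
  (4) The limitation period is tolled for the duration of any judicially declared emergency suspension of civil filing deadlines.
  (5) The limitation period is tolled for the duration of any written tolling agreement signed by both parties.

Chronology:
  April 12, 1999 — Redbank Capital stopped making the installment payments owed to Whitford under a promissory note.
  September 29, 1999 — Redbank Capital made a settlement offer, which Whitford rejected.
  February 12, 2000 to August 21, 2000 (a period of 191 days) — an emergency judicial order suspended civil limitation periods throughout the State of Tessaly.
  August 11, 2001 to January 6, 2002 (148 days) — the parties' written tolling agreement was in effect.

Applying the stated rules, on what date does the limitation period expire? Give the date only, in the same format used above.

The claim accrued on April 12, 1999, the date of the act.
Adding the 5 years base period to April 12, 1999 gives a deadline of April 12, 2004, before any tolling.
The emergency suspension of filing deadlines from February 12, 2000 to August 21, 2000 tolled the period for 191 days, extending the deadline to October 20, 2004.
Because the written tolling agreement ran from August 11, 2001 to January 6, 2002, the deadline is extended by 148 days to March 17, 2005.
Nothing else in the chronology tolls or restarts the period.

March 17, 2005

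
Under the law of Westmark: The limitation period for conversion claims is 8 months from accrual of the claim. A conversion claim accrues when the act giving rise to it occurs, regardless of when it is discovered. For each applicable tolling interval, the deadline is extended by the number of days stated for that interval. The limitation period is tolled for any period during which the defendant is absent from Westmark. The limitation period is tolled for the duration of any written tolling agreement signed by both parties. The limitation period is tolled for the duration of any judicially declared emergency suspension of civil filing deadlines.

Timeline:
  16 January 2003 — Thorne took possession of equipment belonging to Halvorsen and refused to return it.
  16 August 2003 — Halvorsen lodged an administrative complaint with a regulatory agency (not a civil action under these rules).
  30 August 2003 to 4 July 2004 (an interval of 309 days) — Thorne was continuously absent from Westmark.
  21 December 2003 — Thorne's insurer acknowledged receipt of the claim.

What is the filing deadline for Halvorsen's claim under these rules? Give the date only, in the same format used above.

21 July 2004

The claim accrued on 16 January 2003, when the wrongful act occurred.
Adding the 8 months base period to 16 January 2003 gives a deadline of 16 September 2003, before any tolling.
Because the defendant's absence from the jurisdiction ran from 30 August 2003 to 4 July 2004, the deadline is extended by 309 days to 21 July 2004.
Nothing else in the chronology tolls or restarts the period.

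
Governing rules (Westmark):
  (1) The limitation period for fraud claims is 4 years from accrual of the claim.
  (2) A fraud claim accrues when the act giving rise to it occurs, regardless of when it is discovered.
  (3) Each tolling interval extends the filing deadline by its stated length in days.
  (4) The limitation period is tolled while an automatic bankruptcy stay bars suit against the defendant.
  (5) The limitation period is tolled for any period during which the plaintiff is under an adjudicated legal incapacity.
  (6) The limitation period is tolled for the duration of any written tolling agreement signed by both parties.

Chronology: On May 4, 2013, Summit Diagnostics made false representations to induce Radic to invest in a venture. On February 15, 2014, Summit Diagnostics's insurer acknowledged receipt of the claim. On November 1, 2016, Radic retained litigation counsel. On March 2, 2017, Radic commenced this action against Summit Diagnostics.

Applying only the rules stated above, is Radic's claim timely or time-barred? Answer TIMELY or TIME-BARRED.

The claim accrued on May 4, 2013, when the wrongful act occurred.
4 years from May 4, 2013 is May 4, 2017.
Nothing else in the chronology tolls or restarts the period.
The March 2, 2017 filing precedes the May 4, 2017 deadline; the claim is timely.

TIMELY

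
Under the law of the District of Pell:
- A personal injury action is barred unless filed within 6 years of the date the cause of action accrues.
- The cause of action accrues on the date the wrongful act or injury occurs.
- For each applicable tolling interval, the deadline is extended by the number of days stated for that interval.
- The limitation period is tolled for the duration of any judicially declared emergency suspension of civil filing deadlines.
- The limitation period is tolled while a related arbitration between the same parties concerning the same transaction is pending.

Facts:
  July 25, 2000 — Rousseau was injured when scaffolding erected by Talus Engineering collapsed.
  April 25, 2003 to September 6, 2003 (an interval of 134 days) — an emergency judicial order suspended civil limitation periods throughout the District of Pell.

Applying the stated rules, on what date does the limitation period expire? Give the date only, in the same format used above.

The claim accrued on July 25, 2000, when the wrongful act occurred.
The untolled deadline — 6 years after July 25, 2000 — is July 25, 2006.
The period was tolled for 134 days by the emergency suspension of filing deadlines (April 25, 2003 to September 6, 2003), pushing the deadline to December 6, 2006.

December 6, 2006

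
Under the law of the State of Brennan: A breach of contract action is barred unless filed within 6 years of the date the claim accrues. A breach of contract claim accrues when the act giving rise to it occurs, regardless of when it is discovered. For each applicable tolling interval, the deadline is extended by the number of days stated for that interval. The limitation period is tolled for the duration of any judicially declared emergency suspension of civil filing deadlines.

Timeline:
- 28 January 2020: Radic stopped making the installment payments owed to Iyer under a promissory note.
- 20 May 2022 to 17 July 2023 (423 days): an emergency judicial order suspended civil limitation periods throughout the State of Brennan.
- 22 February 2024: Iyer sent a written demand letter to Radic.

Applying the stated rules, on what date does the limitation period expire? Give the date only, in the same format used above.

27 March 2027

The limitation period began to run on 28 January 2020.
Adding the 6 years base period to 28 January 2020 gives a deadline of 28 January 2026, before any tolling.
The period was tolled for 423 days by the emergency suspension of filing deadlines (20 May 2022 to 17 July 2023), pushing the deadline to 27 March 2027.
The other events in the timeline have no effect on the limitation period under the stated rules.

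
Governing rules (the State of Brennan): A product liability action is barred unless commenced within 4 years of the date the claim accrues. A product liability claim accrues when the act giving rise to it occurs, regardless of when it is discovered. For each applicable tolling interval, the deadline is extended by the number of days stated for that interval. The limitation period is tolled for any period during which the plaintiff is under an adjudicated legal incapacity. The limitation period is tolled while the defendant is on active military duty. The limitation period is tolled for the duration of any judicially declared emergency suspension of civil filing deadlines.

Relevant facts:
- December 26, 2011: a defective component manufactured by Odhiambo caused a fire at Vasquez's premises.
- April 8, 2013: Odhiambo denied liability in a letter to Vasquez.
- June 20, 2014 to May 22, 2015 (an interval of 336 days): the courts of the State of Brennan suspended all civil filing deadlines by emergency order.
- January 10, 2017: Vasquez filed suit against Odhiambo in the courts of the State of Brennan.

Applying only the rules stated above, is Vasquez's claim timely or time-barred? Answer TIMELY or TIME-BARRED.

The claim accrued on December 26, 2011, when the wrongful act occurred.
Adding the 4 years base period to December 26, 2011 gives a deadline of December 26, 2015, before any tolling.
The period was tolled for 336 days by the emergency suspension of filing deadlines (June 20, 2014 to May 22, 2015), pushing the deadline to November 26, 2016.
Nothing else in the chronology tolls or restarts the period.
Vasquez filed on January 10, 2017, after the November 26, 2016 deadline, so the action is time-barred.

TIME-BARRED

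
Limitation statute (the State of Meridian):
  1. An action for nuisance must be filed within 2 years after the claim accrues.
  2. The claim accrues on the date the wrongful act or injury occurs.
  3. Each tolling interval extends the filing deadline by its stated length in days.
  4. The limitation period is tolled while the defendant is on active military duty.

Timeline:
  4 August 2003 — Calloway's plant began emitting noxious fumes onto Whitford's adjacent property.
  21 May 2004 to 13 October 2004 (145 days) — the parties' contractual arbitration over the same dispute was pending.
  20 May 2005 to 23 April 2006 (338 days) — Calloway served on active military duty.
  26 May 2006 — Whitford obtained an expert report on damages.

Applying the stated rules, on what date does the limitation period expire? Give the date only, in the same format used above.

8 July 2006

The claim accrued on 4 August 2003, when the wrongful act occurred.
2 years from 4 August 2003 is 4 August 2005.
Because the defendant's active military service ran from 20 May 2005 to 23 April 2006, the deadline is extended by 338 days to 8 July 2006.
The pending related arbitration from 21 May 2004 to 13 October 2004 does not toll the period, because no stated rule makes a pending arbitration a tolling event.
None of the other events listed affects the running of the period under the stated rules.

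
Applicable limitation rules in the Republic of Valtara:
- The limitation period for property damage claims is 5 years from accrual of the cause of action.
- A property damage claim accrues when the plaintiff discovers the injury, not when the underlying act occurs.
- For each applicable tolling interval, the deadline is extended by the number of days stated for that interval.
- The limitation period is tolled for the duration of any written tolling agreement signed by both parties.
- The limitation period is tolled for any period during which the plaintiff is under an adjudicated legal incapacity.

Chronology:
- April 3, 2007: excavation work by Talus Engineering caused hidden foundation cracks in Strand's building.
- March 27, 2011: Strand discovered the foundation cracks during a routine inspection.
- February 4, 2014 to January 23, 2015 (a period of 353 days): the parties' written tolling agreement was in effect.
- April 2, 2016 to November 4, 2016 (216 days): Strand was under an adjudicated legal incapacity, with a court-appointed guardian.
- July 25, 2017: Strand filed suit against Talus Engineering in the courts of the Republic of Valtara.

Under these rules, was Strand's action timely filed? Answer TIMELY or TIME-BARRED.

TIMELY

Accrual is tied to discovery, so the period began on March 27, 2011 rather than on April 3, 2007 when the act occurred.
The untolled deadline — 5 years after March 27, 2011 — is March 27, 2016.
The period was tolled for 353 days by the written tolling agreement (February 4, 2014 to January 23, 2015), pushing the deadline to March 15, 2017.
The plaintiff's legal incapacity from April 2, 2016 to November 4, 2016 tolled the period for 216 days, extending the deadline to October 17, 2017.
Strand filed on July 25, 2017, before the October 17, 2017 deadline, so the action is timely.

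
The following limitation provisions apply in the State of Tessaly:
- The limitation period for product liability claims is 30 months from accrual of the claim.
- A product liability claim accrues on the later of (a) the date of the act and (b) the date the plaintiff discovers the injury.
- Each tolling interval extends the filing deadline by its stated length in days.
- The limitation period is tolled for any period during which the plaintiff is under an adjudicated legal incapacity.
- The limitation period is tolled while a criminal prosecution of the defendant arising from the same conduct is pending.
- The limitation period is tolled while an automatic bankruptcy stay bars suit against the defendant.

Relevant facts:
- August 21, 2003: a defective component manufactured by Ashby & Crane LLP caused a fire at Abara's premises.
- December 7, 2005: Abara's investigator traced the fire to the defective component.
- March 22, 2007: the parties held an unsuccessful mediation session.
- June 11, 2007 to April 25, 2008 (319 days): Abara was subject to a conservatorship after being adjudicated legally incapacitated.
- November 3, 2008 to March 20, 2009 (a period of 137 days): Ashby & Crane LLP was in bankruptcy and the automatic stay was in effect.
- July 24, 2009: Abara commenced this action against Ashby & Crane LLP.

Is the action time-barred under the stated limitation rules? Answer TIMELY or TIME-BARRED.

Because discovery on December 7, 2005 post-dates the August 21, 2003 act, accrual under the later-of rule falls on December 7, 2005.
30 months from December 7, 2005 is June 7, 2008.
The plaintiff's legal incapacity from June 11, 2007 to April 25, 2008 tolled the period for 319 days, extending the deadline to April 22, 2009.
Because the automatic bankruptcy stay ran from November 3, 2008 to March 20, 2009, the deadline is extended by 137 days to September 6, 2009.
The other events in the timeline have no effect on the limitation period under the stated rules.
The July 24, 2009 filing precedes the September 6, 2009 deadline; the claim is timely.

TIMELY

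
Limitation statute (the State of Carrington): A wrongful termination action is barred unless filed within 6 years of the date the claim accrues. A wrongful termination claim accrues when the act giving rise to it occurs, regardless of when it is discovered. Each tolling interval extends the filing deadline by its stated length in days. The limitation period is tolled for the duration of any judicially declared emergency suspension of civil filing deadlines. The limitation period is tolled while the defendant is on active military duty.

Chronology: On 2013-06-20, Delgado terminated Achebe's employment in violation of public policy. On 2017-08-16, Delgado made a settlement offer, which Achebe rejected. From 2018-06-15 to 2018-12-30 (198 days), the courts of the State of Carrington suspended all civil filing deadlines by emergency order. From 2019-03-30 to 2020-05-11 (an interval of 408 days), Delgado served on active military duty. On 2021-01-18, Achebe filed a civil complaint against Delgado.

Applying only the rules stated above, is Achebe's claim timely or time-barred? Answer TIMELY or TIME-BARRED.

The claim accrued on 2013-06-20, the date of the act.
The untolled deadline — 6 years after 2013-06-20 — is 2019-06-20.
Because the emergency suspension of filing deadlines ran from 2018-06-15 to 2018-12-30, the deadline is extended by 198 days to 2020-01-04.
The defendant's active military service from 2019-03-30 to 2020-05-11 tolled the period for 408 days, extending the deadline to 2021-02-15.
None of the other events listed affects the running of the period under the stated rules.
Filing on 2021-01-18 beat the 2021-02-15 deadline — the action is timely.

TIMELY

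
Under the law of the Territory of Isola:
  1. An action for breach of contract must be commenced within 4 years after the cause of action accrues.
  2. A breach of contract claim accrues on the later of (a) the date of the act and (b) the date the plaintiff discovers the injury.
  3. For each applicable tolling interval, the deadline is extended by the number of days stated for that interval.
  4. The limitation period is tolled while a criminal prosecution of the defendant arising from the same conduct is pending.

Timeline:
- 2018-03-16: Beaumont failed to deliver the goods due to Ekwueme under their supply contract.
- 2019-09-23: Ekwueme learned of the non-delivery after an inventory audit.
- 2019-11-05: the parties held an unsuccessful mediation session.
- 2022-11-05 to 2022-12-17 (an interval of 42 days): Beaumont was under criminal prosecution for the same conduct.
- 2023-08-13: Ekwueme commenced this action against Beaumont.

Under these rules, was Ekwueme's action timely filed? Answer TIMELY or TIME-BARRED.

TIMELY

The claim accrued on 2019-09-23 — the later of the 2018-03-16 act and the 2019-09-23 discovery.
The untolled deadline — 4 years after 2019-09-23 — is 2023-09-23.
The pending criminal prosecution from 2022-11-05 to 2022-12-17 tolled the period for 42 days, extending the deadline to 2023-11-04.
None of the other events listed affects the running of the period under the stated rules.
The 2023-08-13 filing precedes the 2023-11-04 deadline; the claim is timely.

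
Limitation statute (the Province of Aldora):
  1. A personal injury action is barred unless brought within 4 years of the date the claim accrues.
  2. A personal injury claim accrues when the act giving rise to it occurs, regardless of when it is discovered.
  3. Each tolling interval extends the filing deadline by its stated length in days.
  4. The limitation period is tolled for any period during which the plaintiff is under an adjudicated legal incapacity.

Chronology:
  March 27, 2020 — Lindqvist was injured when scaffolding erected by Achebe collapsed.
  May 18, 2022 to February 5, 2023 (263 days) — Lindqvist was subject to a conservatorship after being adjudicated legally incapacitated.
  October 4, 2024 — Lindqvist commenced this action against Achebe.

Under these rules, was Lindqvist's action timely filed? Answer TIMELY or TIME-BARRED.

TIMELY

The claim accrued on March 27, 2020, the date of the act.
Adding the 4 years base period to March 27, 2020 gives a deadline of March 27, 2024, before any tolling.
The period was tolled for 263 days by the plaintiff's legal incapacity (May 18, 2022 to February 5, 2023), pushing the deadline to December 15, 2024.
The October 4, 2024 filing precedes the December 15, 2024 deadline; the claim is timely.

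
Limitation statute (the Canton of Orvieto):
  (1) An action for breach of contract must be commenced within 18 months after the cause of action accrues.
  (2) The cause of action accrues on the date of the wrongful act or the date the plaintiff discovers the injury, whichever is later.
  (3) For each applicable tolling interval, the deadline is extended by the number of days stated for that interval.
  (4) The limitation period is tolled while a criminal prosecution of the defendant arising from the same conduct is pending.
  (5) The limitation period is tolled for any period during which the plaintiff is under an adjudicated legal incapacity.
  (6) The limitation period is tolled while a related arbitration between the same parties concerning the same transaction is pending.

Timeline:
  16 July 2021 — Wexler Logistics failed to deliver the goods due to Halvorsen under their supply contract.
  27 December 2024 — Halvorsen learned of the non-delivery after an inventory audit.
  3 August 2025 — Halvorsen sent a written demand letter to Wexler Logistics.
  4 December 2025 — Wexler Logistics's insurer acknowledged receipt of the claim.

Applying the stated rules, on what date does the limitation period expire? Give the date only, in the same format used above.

27 June 2026

Taking the later of the act (16 July 2021) and discovery (27 December 2024), the claim accrued on 27 December 2024.
Adding the 18 months base period to 27 December 2024 gives a deadline of 27 June 2026, before any tolling.
None of the other events listed affects the running of the period under the stated rules.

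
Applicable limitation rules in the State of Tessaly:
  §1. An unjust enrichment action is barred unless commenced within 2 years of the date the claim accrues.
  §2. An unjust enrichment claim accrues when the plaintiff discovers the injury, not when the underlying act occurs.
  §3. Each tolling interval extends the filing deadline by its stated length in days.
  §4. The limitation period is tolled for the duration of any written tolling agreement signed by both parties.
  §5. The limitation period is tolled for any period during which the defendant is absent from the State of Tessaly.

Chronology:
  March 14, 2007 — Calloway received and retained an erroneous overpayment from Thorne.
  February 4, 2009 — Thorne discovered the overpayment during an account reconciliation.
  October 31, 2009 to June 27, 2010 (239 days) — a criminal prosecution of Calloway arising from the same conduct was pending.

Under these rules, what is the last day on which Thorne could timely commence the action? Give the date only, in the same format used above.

February 4, 2011

Under the discovery rule, the claim accrued on February 4, 2009, when Thorne discovered the injury — not on the March 14, 2007 date of the underlying act.
Adding the 2 years base period to February 4, 2009 gives a deadline of February 4, 2011, before any tolling.
No stated provision tolls the period for a criminal prosecution, so the interval from October 31, 2009 to June 27, 2010 has no effect on the deadline.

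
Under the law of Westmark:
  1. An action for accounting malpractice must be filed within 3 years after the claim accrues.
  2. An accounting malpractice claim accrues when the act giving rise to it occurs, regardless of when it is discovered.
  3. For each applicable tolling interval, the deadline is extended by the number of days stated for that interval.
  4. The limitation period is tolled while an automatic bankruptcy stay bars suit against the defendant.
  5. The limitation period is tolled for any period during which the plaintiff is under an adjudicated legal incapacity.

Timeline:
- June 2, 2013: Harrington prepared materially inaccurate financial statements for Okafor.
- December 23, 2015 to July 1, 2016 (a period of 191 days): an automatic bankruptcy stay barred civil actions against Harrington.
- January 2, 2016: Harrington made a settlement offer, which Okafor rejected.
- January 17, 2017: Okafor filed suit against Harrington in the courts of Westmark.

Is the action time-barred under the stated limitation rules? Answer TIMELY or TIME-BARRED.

TIME-BARRED

The claim accrued on June 2, 2013, the date of the act.
Adding the 3 years base period to June 2, 2013 gives a deadline of June 2, 2016, before any tolling.
The automatic bankruptcy stay from December 23, 2015 to July 1, 2016 tolled the period for 191 days, extending the deadline to December 10, 2016.
Nothing else in the chronology tolls or restarts the period.
The January 17, 2017 filing falls after the December 10, 2016 deadline; the claim is time-barred.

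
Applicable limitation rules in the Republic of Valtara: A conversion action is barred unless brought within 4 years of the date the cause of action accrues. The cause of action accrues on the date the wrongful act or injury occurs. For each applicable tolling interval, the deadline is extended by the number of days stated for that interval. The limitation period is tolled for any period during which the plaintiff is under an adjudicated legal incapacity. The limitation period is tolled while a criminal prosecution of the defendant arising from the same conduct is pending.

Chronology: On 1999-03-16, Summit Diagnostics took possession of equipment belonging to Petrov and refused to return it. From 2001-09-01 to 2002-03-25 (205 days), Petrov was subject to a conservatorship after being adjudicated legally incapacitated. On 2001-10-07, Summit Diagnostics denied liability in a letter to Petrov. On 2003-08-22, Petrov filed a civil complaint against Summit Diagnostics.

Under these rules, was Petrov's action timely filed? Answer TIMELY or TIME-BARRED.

The limitation period began to run on 1999-03-16.
4 years from 1999-03-16 is 2003-03-16.
The plaintiff's legal incapacity from 2001-09-01 to 2002-03-25 tolled the period for 205 days, extending the deadline to 2003-10-07.
None of the other events listed affects the running of the period under the stated rules.
Filing on 2003-08-22 beat the 2003-10-07 deadline — the action is timely.

TIMELY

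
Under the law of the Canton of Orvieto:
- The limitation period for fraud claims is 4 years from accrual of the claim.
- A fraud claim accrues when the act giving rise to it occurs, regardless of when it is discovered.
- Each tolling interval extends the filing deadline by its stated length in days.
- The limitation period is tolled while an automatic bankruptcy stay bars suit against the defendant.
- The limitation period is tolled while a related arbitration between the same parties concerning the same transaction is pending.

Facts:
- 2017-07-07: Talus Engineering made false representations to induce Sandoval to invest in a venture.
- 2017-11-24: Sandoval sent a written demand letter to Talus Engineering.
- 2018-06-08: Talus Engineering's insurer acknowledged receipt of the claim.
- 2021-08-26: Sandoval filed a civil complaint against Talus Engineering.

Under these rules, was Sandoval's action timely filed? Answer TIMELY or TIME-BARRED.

TIME-BARRED

The claim accrued on 2017-07-07, the date of the act.
The untolled deadline — 4 years after 2017-07-07 — is 2021-07-07.
Nothing else in the chronology tolls or restarts the period.
Sandoval filed on 2021-08-26, after the 2021-07-07 deadline, so the action is time-barred.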